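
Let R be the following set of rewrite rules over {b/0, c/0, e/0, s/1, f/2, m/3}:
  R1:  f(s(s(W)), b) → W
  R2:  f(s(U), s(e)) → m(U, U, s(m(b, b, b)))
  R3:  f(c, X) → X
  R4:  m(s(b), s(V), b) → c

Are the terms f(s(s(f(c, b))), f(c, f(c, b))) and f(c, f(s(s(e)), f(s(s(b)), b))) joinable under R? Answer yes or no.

Reduce t₁ = f(s(s(f(c, b))), f(c, f(c, b))):
1. f(s(s(f(c, b))), f(c, f(c, b)))  →  f(s(s(b)), f(c, f(c, b)))   [R3 at 1.1.1]
2. f(s(s(b)), f(c, f(c, b)))  →  f(s(s(b)), f(c, b))   [R3 at 2]
3. f(s(s(b)), f(c, b))  →  f(s(s(b)), b)   [R3 at 2]
4. f(s(s(b)), b)  →  b   [R1 at ε]

Reduce t₂ = f(c, f(s(s(e)), f(s(s(b)), b))):
1. f(c, f(s(s(e)), f(s(s(b)), b)))  →  f(s(s(e)), f(s(s(b)), b))   [R3 at ε]
2. f(s(s(e)), f(s(s(b)), b))  →  f(s(s(e)), b)   [R1 at 2]
3. f(s(s(e)), b)  →  e   [R1 at ε]

no — NF(t₁) = b, NF(t₂) = e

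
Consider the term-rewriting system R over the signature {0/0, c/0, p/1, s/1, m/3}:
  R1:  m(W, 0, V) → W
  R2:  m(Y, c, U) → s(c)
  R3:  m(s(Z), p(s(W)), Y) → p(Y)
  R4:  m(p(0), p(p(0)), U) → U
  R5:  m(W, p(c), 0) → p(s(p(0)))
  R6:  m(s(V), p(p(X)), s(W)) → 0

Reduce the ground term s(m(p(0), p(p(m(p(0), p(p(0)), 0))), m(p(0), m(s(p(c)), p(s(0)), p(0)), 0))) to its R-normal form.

1. s(m(p(0), p(p(m(p(0), p(p(0)), 0))), m(p(0), m(s(p(c)), p(s(0)), p(0)), 0)))  →  s(m(p(0), p(p(0)), m(p(0), m(s(p(c)), p(s(0)), p(0)), 0)))   [R4 at 1.2.1.1]
2. s(m(p(0), p(p(0)), m(p(0), m(s(p(c)), p(s(0)), p(0)), 0)))  →  s(m(p(0), m(s(p(c)), p(s(0)), p(0)), 0))   [R4 at 1]
3. s(m(p(0), m(s(p(c)), p(s(0)), p(0)), 0))  →  s(m(p(0), p(p(0)), 0))   [R3 at 1.2]
4. s(m(p(0), p(p(0)), 0))  →  s(0)   [R4 at 1]

s(0)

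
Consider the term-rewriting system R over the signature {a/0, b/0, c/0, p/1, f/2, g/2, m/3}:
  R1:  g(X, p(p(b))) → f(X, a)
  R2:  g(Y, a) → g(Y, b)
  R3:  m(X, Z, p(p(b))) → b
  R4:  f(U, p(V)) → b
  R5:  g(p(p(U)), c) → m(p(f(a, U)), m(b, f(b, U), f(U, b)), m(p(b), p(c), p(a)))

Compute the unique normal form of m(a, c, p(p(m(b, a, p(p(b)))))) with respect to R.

b

1. m(a, c, p(p(m(b, a, p(p(b))))))  →  m(a, c, p(p(b)))   [R3 at 3.1.1]
2. m(a, c, p(p(b)))  →  b   [R3 at ε]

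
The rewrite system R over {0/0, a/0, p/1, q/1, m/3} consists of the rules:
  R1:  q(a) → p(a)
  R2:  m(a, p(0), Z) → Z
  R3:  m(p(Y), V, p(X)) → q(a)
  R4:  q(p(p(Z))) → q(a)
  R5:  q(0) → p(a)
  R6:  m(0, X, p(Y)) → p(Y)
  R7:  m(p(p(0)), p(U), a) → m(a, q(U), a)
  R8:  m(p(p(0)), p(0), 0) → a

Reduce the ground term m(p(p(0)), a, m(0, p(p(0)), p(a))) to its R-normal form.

1. m(p(p(0)), a, m(0, p(p(0)), p(a)))  →  m(p(p(0)), a, p(a))   [R6 at 3]
2. m(p(p(0)), a, p(a))  →  q(a)   [R3 at ε]
3. q(a)  →  p(a)   [R1 at ε]

p(a)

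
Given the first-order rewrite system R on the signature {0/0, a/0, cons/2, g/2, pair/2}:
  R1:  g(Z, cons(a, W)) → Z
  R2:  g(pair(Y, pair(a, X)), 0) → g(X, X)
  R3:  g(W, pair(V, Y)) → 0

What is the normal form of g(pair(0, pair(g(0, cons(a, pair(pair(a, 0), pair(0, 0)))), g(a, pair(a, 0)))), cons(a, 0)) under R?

1. g(pair(0, pair(g(0, cons(a, pair(pair(a, 0), pair(0, 0)))), g(a, pair(a, 0)))), cons(a, 0))  →  pair(0, pair(g(0, cons(a, pair(pair(a, 0), pair(0, 0)))), g(a, pair(a, 0))))   [R1 at ε]
2. pair(0, pair(g(0, cons(a, pair(pair(a, 0), pair(0, 0)))), g(a, pair(a, 0))))  →  pair(0, pair(0, g(a, pair(a, 0))))   [R1 at 2.1]
3. pair(0, pair(0, g(a, pair(a, 0))))  →  pair(0, pair(0, 0))   [R3 at 2.2]

pair(0, pair(0, 0))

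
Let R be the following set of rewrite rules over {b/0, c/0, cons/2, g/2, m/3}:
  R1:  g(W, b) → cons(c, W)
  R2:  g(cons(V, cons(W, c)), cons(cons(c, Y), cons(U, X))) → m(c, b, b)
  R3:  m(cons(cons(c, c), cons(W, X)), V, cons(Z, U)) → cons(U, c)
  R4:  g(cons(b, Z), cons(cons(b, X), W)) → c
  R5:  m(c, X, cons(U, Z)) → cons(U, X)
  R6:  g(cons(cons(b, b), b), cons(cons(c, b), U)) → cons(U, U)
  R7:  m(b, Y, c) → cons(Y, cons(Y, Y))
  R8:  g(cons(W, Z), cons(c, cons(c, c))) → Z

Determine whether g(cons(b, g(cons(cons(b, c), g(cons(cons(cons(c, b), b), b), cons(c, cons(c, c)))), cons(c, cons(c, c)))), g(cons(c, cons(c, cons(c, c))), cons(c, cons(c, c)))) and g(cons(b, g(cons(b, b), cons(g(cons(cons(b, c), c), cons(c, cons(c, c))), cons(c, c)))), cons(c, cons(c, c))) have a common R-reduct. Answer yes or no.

yes — NF(t₁) = b, NF(t₂) = b

Reduce t₁ = g(cons(b, g(cons(cons(b, c), g(cons(cons(cons(c, b), b), b), cons(c, cons(c, c)))), cons(c, cons(c, c)))), g(cons(c, cons(c, cons(c, c))), cons(c, cons(c, c)))):
1. g(cons(b, g(cons(cons(b, c), g(cons(cons(cons(c, b), b), b), cons(c, cons(c, c)))), cons(c, cons(c, c)))), g(cons(c, cons(c, cons(c, c))), cons(c, cons(c, c))))  →  g(cons(b, g(cons(cons(cons(c, b), b), b), cons(c, cons(c, c)))), g(cons(c, cons(c, cons(c, c))), cons(c, cons(c, c))))   [R8 at 1.2]
2. g(cons(b, g(cons(cons(cons(c, b), b), b), cons(c, cons(c, c)))), g(cons(c, cons(c, cons(c, c))), cons(c, cons(c, c))))  →  g(cons(b, b), g(cons(c, cons(c, cons(c, c))), cons(c, cons(c, c))))   [R8 at 1.2]
3. g(cons(b, b), g(cons(c, cons(c, cons(c, c))), cons(c, cons(c, c))))  →  g(cons(b, b), cons(c, cons(c, c)))   [R8 at 2]
4. g(cons(b, b), cons(c, cons(c, c)))  →  b   [R8 at ε]

Reduce t₂ = g(cons(b, g(cons(b, b), cons(g(cons(cons(b, c), c), cons(c, cons(c, c))), cons(c, c)))), cons(c, cons(c, c))):
1. g(cons(b, g(cons(b, b), cons(g(cons(cons(b, c), c), cons(c, cons(c, c))), cons(c, c)))), cons(c, cons(c, c)))  →  g(cons(b, b), cons(g(cons(cons(b, c), c), cons(c, cons(c, c))), cons(c, c)))   [R8 at ε]
2. g(cons(b, b), cons(g(cons(cons(b, c), c), cons(c, cons(c, c))), cons(c, c)))  →  g(cons(b, b), cons(c, cons(c, c)))   [R8 at 2.1]
3. g(cons(b, b), cons(c, cons(c, c)))  →  b   [R8 at ε]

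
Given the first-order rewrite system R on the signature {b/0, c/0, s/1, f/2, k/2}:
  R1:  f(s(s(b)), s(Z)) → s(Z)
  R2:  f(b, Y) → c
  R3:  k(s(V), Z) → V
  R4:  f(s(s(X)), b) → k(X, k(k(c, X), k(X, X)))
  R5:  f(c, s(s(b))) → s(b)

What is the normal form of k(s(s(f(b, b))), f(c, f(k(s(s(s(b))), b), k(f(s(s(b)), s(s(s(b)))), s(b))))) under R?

s(c)

1. k(s(s(f(b, b))), f(c, f(k(s(s(s(b))), b), k(f(s(s(b)), s(s(s(b)))), s(b)))))  →  s(f(b, b))   [R3 at ε]
2. s(f(b, b))  →  s(c)   [R2 at 1]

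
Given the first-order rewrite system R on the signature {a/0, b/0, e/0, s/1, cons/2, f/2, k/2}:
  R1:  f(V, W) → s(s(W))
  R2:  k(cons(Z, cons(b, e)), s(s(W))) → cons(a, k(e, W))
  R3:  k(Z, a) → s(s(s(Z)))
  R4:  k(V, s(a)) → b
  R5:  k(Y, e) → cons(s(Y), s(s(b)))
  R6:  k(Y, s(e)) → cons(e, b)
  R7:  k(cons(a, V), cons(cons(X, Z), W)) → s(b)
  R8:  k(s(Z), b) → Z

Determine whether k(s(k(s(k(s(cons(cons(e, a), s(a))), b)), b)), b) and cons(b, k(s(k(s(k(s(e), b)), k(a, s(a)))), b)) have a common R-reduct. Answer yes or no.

no — NF(t₁) = cons(cons(e, a), s(a)), NF(t₂) = cons(b, e)

Reduce t₁ = k(s(k(s(k(s(cons(cons(e, a), s(a))), b)), b)), b):
1. k(s(k(s(k(s(cons(cons(e, a), s(a))), b)), b)), b)  →  k(s(k(s(cons(cons(e, a), s(a))), b)), b)   [R8 at ε]
2. k(s(k(s(cons(cons(e, a), s(a))), b)), b)  →  k(s(cons(cons(e, a), s(a))), b)   [R8 at ε]
3. k(s(cons(cons(e, a), s(a))), b)  →  cons(cons(e, a), s(a))   [R8 at ε]

Reduce t₂ = cons(b, k(s(k(s(k(s(e), b)), k(a, s(a)))), b)):
1. cons(b, k(s(k(s(k(s(e), b)), k(a, s(a)))), b))  →  cons(b, k(s(k(s(e), b)), k(a, s(a))))   [R8 at 2]
2. cons(b, k(s(k(s(e), b)), k(a, s(a))))  →  cons(b, k(s(e), k(a, s(a))))   [R8 at 2.1.1]
3. cons(b, k(s(e), k(a, s(a))))  →  cons(b, k(s(e), b))   [R4 at 2.2]
4. cons(b, k(s(e), b))  →  cons(b, e)   [R8 at 2]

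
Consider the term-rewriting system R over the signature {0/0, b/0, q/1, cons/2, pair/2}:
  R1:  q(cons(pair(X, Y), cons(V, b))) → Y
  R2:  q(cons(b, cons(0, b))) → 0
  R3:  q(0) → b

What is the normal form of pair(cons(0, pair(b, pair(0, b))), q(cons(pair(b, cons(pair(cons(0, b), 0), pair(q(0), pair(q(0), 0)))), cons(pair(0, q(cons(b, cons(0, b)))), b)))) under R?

pair(cons(0, pair(b, pair(0, b))), cons(pair(cons(0, b), 0), pair(b, pair(b, 0))))

1. pair(cons(0, pair(b, pair(0, b))), q(cons(pair(b, cons(pair(cons(0, b), 0), pair(q(0), pair(q(0), 0)))), cons(pair(0, q(cons(b, cons(0, b)))), b))))  →  pair(cons(0, pair(b, pair(0, b))), cons(pair(cons(0, b), 0), pair(q(0), pair(q(0), 0))))   [R1 at 2]
2. pair(cons(0, pair(b, pair(0, b))), cons(pair(cons(0, b), 0), pair(q(0), pair(q(0), 0))))  →  pair(cons(0, pair(b, pair(0, b))), cons(pair(cons(0, b), 0), pair(b, pair(q(0), 0))))   [R3 at 2.2.1]
3. pair(cons(0, pair(b, pair(0, b))), cons(pair(cons(0, b), 0), pair(b, pair(q(0), 0))))  →  pair(cons(0, pair(b, pair(0, b))), cons(pair(cons(0, b), 0), pair(b, pair(b, 0))))   [R3 at 2.2.2.1]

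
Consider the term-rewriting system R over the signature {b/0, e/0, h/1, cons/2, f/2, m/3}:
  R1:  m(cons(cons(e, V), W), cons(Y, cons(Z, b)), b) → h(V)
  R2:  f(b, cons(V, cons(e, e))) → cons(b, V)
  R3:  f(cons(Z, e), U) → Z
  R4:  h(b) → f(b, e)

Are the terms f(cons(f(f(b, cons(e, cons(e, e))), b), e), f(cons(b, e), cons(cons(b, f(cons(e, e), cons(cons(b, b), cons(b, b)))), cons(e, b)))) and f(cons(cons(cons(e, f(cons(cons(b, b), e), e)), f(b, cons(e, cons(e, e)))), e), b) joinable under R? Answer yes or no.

Reduce t₁ = f(cons(f(f(b, cons(e, cons(e, e))), b), e), f(cons(b, e), cons(cons(b, f(cons(e, e), cons(cons(b, b), cons(b, b)))), cons(e, b)))):
1. f(cons(f(f(b, cons(e, cons(e, e))), b), e), f(cons(b, e), cons(cons(b, f(cons(e, e), cons(cons(b, b), cons(b, b)))), cons(e, b))))  →  f(f(b, cons(e, cons(e, e))), b)   [R3 at ε]
2. f(f(b, cons(e, cons(e, e))), b)  →  f(cons(b, e), b)   [R2 at 1]
3. f(cons(b, e), b)  →  b   [R3 at ε]

Reduce t₂ = f(cons(cons(cons(e, f(cons(cons(b, b), e), e)), f(b, cons(e, cons(e, e)))), e), b):
1. f(cons(cons(cons(e, f(cons(cons(b, b), e), e)), f(b, cons(e, cons(e, e)))), e), b)  →  cons(cons(e, f(cons(cons(b, b), e), e)), f(b, cons(e, cons(e, e))))   [R3 at ε]
2. cons(cons(e, f(cons(cons(b, b), e), e)), f(b, cons(e, cons(e, e))))  →  cons(cons(e, cons(b, b)), f(b, cons(e, cons(e, e))))   [R3 at 1.2]
3. cons(cons(e, cons(b, b)), f(b, cons(e, cons(e, e))))  →  cons(cons(e, cons(b, b)), cons(b, e))   [R2 at 2]

no — NF(t₁) = b, NF(t₂) = cons(cons(e, cons(b, b)), cons(b, e))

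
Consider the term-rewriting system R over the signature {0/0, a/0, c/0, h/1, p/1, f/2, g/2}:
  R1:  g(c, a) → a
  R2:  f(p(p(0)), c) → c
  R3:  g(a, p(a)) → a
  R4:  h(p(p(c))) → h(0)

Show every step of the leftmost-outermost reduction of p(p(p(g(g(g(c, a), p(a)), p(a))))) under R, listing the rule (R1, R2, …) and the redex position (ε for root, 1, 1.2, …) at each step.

p(p(p(a)))

1. p(p(p(g(g(g(c, a), p(a)), p(a)))))  →  p(p(p(g(g(a, p(a)), p(a)))))   [R1 at 1.1.1.1.1]
2. p(p(p(g(g(a, p(a)), p(a)))))  →  p(p(p(g(a, p(a)))))   [R3 at 1.1.1.1]
3. p(p(p(g(a, p(a)))))  →  p(p(p(a)))   [R3 at 1.1.1]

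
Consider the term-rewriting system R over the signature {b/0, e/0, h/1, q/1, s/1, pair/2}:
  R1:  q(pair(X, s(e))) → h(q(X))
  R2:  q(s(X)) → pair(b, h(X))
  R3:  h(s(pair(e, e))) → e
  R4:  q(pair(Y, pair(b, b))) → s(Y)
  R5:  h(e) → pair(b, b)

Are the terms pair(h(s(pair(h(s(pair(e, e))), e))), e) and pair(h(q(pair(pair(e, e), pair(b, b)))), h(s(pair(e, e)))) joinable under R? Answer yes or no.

Reduce t₁ = pair(h(s(pair(h(s(pair(e, e))), e))), e):
1. pair(h(s(pair(h(s(pair(e, e))), e))), e)  →  pair(h(s(pair(e, e))), e)   [R3 at 1.1.1.1]
2. pair(h(s(pair(e, e))), e)  →  pair(e, e)   [R3 at 1]

Reduce t₂ = pair(h(q(pair(pair(e, e), pair(b, b)))), h(s(pair(e, e)))):
1. pair(h(q(pair(pair(e, e), pair(b, b)))), h(s(pair(e, e))))  →  pair(h(s(pair(e, e))), h(s(pair(e, e))))   [R4 at 1.1]
2. pair(h(s(pair(e, e))), h(s(pair(e, e))))  →  pair(e, h(s(pair(e, e))))   [R3 at 1]
3. pair(e, h(s(pair(e, e))))  →  pair(e, e)   [R3 at 2]

yes — NF(t₁) = pair(e, e), NF(t₂) = pair(e, e)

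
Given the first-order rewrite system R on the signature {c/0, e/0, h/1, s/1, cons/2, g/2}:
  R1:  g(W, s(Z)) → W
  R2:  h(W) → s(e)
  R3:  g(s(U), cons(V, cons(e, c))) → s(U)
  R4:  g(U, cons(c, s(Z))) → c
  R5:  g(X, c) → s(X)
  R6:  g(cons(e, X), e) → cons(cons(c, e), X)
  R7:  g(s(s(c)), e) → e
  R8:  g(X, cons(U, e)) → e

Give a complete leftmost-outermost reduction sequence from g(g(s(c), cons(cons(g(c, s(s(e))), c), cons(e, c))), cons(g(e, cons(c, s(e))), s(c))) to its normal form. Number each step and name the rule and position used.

c

1. g(g(s(c), cons(cons(g(c, s(s(e))), c), cons(e, c))), cons(g(e, cons(c, s(e))), s(c)))  →  g(s(c), cons(g(e, cons(c, s(e))), s(c)))   [R3 at 1]
2. g(s(c), cons(g(e, cons(c, s(e))), s(c)))  →  g(s(c), cons(c, s(c)))   [R4 at 2.1]
3. g(s(c), cons(c, s(c)))  →  c   [R4 at ε]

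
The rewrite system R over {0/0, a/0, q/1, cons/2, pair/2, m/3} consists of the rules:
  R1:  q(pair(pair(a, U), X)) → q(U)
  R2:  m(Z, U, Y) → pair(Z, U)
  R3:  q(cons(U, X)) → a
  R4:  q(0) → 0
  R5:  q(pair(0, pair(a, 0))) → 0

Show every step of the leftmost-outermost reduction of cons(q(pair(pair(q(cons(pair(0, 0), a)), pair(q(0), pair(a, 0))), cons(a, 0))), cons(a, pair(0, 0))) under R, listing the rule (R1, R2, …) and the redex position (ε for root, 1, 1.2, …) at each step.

1. cons(q(pair(pair(q(cons(pair(0, 0), a)), pair(q(0), pair(a, 0))), cons(a, 0))), cons(a, pair(0, 0)))  →  cons(q(pair(pair(a, pair(q(0), pair(a, 0))), cons(a, 0))), cons(a, pair(0, 0)))   [R3 at 1.1.1.1]
2. cons(q(pair(pair(a, pair(q(0), pair(a, 0))), cons(a, 0))), cons(a, pair(0, 0)))  →  cons(q(pair(q(0), pair(a, 0))), cons(a, pair(0, 0)))   [R1 at 1]
3. cons(q(pair(q(0), pair(a, 0))), cons(a, pair(0, 0)))  →  cons(q(pair(0, pair(a, 0))), cons(a, pair(0, 0)))   [R4 at 1.1.1]
4. cons(q(pair(0, pair(a, 0))), cons(a, pair(0, 0)))  →  cons(0, cons(a, pair(0, 0)))   [R5 at 1]

cons(0, cons(a, pair(0, 0)))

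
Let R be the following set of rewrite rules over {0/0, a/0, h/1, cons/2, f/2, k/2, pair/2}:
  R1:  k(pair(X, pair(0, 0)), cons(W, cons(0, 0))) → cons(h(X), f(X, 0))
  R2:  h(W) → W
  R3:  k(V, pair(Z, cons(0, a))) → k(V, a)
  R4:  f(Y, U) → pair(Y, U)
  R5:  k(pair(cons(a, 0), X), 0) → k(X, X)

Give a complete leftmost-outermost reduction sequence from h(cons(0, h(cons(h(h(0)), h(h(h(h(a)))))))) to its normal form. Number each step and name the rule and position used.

1. h(cons(0, h(cons(h(h(0)), h(h(h(h(a))))))))  →  cons(0, h(cons(h(h(0)), h(h(h(h(a)))))))   [R2 at ε]
2. cons(0, h(cons(h(h(0)), h(h(h(h(a)))))))  →  cons(0, cons(h(h(0)), h(h(h(h(a))))))   [R2 at 2]
3. cons(0, cons(h(h(0)), h(h(h(h(a))))))  →  cons(0, cons(h(0), h(h(h(h(a))))))   [R2 at 2.1]
4. cons(0, cons(h(0), h(h(h(h(a))))))  →  cons(0, cons(0, h(h(h(h(a))))))   [R2 at 2.1]
5. cons(0, cons(0, h(h(h(h(a))))))  →  cons(0, cons(0, h(h(h(a)))))   [R2 at 2.2]
6. cons(0, cons(0, h(h(h(a)))))  →  cons(0, cons(0, h(h(a))))   [R2 at 2.2]
7. cons(0, cons(0, h(h(a))))  →  cons(0, cons(0, h(a)))   [R2 at 2.2]
8. cons(0, cons(0, h(a)))  →  cons(0, cons(0, a))   [R2 at 2.2]

cons(0, cons(0, a))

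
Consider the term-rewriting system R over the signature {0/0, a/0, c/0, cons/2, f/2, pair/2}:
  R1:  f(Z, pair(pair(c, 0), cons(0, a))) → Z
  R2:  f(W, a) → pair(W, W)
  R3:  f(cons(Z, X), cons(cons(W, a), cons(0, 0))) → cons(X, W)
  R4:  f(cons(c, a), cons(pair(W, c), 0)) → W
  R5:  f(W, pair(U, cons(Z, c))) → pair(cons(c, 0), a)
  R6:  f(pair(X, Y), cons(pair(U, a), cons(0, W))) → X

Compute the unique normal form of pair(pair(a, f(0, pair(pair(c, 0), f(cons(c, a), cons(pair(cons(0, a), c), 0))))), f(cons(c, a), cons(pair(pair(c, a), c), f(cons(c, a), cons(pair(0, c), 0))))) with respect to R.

pair(pair(a, 0), pair(c, a))

1. pair(pair(a, f(0, pair(pair(c, 0), f(cons(c, a), cons(pair(cons(0, a), c), 0))))), f(cons(c, a), cons(pair(pair(c, a), c), f(cons(c, a), cons(pair(0, c), 0)))))  →  pair(pair(a, f(0, pair(pair(c, 0), cons(0, a)))), f(cons(c, a), cons(pair(pair(c, a), c), f(cons(c, a), cons(pair(0, c), 0)))))   [R4 at 1.2.2.2]
2. pair(pair(a, f(0, pair(pair(c, 0), cons(0, a)))), f(cons(c, a), cons(pair(pair(c, a), c), f(cons(c, a), cons(pair(0, c), 0)))))  →  pair(pair(a, 0), f(cons(c, a), cons(pair(pair(c, a), c), f(cons(c, a), cons(pair(0, c), 0)))))   [R1 at 1.2]
3. pair(pair(a, 0), f(cons(c, a), cons(pair(pair(c, a), c), f(cons(c, a), cons(pair(0, c), 0)))))  →  pair(pair(a, 0), f(cons(c, a), cons(pair(pair(c, a), c), 0)))   [R4 at 2.2.2]
4. pair(pair(a, 0), f(cons(c, a), cons(pair(pair(c, a), c), 0)))  →  pair(pair(a, 0), pair(c, a))   [R4 at 2]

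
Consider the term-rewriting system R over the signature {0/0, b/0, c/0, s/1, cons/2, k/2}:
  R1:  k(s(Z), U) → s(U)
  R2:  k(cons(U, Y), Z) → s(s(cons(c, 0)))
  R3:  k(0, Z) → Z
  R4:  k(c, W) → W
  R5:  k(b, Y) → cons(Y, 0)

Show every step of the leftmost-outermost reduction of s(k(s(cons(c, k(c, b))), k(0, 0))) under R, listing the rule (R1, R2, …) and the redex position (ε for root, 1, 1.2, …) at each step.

1. s(k(s(cons(c, k(c, b))), k(0, 0)))  →  s(s(k(0, 0)))   [R1 at 1]
2. s(s(k(0, 0)))  →  s(s(0))   [R3 at 1.1]

s(s(0))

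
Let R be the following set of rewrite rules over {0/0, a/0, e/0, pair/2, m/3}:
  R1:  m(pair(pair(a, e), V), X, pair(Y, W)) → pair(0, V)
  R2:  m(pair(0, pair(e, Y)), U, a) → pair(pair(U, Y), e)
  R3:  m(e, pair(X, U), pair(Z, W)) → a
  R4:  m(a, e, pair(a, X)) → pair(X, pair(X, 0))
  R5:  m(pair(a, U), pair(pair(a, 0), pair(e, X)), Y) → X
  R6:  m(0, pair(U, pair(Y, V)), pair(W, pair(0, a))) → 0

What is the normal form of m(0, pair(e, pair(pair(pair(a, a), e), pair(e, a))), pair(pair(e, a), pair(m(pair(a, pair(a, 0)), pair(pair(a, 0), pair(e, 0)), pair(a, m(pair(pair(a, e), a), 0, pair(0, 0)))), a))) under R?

0

1. m(0, pair(e, pair(pair(pair(a, a), e), pair(e, a))), pair(pair(e, a), pair(m(pair(a, pair(a, 0)), pair(pair(a, 0), pair(e, 0)), pair(a, m(pair(pair(a, e), a), 0, pair(0, 0)))), a)))  →  m(0, pair(e, pair(pair(pair(a, a), e), pair(e, a))), pair(pair(e, a), pair(0, a)))   [R5 at 3.2.1]
2. m(0, pair(e, pair(pair(pair(a, a), e), pair(e, a))), pair(pair(e, a), pair(0, a)))  →  0   [R6 at ε]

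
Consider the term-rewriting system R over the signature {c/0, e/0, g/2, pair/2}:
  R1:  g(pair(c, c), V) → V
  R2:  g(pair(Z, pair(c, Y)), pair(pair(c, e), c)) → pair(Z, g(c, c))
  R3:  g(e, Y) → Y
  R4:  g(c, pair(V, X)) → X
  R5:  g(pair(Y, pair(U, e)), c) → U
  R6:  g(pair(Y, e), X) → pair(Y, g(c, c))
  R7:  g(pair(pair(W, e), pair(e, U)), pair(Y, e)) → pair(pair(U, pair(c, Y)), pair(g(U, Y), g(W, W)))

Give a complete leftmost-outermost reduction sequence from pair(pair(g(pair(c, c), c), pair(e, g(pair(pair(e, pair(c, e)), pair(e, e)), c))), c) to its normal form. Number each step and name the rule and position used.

pair(pair(c, pair(e, e)), c)

1. pair(pair(g(pair(c, c), c), pair(e, g(pair(pair(e, pair(c, e)), pair(e, e)), c))), c)  →  pair(pair(c, pair(e, g(pair(pair(e, pair(c, e)), pair(e, e)), c))), c)   [R1 at 1.1]
2. pair(pair(c, pair(e, g(pair(pair(e, pair(c, e)), pair(e, e)), c))), c)  →  pair(pair(c, pair(e, e)), c)   [R5 at 1.2.2]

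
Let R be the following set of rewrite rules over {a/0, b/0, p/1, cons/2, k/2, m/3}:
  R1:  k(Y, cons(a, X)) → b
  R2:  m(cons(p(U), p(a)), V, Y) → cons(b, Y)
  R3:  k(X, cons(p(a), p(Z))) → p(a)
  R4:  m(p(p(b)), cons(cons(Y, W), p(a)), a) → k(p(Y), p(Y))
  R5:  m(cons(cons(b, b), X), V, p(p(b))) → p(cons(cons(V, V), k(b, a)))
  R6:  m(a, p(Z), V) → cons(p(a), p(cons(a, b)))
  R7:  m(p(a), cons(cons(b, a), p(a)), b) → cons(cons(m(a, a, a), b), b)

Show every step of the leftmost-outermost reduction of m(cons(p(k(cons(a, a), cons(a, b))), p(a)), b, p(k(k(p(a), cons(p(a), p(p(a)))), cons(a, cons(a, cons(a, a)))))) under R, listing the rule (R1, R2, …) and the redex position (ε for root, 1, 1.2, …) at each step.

1. m(cons(p(k(cons(a, a), cons(a, b))), p(a)), b, p(k(k(p(a), cons(p(a), p(p(a)))), cons(a, cons(a, cons(a, a))))))  →  cons(b, p(k(k(p(a), cons(p(a), p(p(a)))), cons(a, cons(a, cons(a, a))))))   [R2 at ε]
2. cons(b, p(k(k(p(a), cons(p(a), p(p(a)))), cons(a, cons(a, cons(a, a))))))  →  cons(b, p(b))   [R1 at 2.1]

cons(b, p(b))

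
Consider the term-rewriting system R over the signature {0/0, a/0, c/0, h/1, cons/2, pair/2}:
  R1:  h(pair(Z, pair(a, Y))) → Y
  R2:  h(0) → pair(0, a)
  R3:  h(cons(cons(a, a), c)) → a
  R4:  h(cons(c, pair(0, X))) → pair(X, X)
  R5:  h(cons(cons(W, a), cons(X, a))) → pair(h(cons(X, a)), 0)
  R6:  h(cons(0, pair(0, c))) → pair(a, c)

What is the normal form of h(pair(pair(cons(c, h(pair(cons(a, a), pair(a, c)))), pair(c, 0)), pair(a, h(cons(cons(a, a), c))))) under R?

1. h(pair(pair(cons(c, h(pair(cons(a, a), pair(a, c)))), pair(c, 0)), pair(a, h(cons(cons(a, a), c)))))  →  h(cons(cons(a, a), c))   [R1 at ε]
2. h(cons(cons(a, a), c))  →  a   [R3 at ε]

a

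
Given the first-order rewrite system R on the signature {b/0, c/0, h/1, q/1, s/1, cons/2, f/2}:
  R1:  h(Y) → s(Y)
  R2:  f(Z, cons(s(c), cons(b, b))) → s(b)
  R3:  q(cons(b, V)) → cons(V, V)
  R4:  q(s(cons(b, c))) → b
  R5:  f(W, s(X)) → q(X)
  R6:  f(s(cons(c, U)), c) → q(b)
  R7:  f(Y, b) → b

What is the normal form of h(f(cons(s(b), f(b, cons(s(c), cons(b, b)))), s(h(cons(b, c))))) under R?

1. h(f(cons(s(b), f(b, cons(s(c), cons(b, b)))), s(h(cons(b, c)))))  →  s(f(cons(s(b), f(b, cons(s(c), cons(b, b)))), s(h(cons(b, c)))))   [R1 at ε]
2. s(f(cons(s(b), f(b, cons(s(c), cons(b, b)))), s(h(cons(b, c)))))  →  s(q(h(cons(b, c))))   [R5 at 1]
3. s(q(h(cons(b, c))))  →  s(q(s(cons(b, c))))   [R1 at 1.1]
4. s(q(s(cons(b, c))))  →  s(b)   [R4 at 1]

s(b)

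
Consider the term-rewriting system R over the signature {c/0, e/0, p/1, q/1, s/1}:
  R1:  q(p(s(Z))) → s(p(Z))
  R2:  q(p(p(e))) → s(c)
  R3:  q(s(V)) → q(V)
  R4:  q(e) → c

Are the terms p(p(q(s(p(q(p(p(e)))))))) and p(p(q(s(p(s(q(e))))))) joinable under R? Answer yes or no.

yes — NF(t₁) = p(p(s(p(c)))), NF(t₂) = p(p(s(p(c))))

Reduce t₁ = p(p(q(s(p(q(p(p(e)))))))):
1. p(p(q(s(p(q(p(p(e))))))))  →  p(p(q(p(q(p(p(e)))))))   [R3 at 1.1]
2. p(p(q(p(q(p(p(e)))))))  →  p(p(q(p(s(c)))))   [R2 at 1.1.1.1]
3. p(p(q(p(s(c)))))  →  p(p(s(p(c))))   [R1 at 1.1]

Reduce t₂ = p(p(q(s(p(s(q(e))))))):
1. p(p(q(s(p(s(q(e)))))))  →  p(p(q(p(s(q(e))))))   [R3 at 1.1]
2. p(p(q(p(s(q(e))))))  →  p(p(s(p(q(e)))))   [R1 at 1.1]
3. p(p(s(p(q(e)))))  →  p(p(s(p(c))))   [R4 at 1.1.1.1]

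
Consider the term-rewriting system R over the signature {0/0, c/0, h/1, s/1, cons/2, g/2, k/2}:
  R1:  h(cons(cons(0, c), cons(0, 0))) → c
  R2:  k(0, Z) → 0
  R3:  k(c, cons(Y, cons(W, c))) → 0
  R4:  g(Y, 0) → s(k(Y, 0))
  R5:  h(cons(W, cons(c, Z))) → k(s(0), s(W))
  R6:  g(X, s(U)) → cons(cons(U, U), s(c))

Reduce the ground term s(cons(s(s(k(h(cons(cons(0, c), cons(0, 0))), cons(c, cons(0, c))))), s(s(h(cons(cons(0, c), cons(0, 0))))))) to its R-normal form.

1. s(cons(s(s(k(h(cons(cons(0, c), cons(0, 0))), cons(c, cons(0, c))))), s(s(h(cons(cons(0, c), cons(0, 0)))))))  →  s(cons(s(s(k(c, cons(c, cons(0, c))))), s(s(h(cons(cons(0, c), cons(0, 0)))))))   [R1 at 1.1.1.1.1]
2. s(cons(s(s(k(c, cons(c, cons(0, c))))), s(s(h(cons(cons(0, c), cons(0, 0)))))))  →  s(cons(s(s(0)), s(s(h(cons(cons(0, c), cons(0, 0)))))))   [R3 at 1.1.1.1]
3. s(cons(s(s(0)), s(s(h(cons(cons(0, c), cons(0, 0)))))))  →  s(cons(s(s(0)), s(s(c))))   [R1 at 1.2.1.1]

s(cons(s(s(0)), s(s(c))))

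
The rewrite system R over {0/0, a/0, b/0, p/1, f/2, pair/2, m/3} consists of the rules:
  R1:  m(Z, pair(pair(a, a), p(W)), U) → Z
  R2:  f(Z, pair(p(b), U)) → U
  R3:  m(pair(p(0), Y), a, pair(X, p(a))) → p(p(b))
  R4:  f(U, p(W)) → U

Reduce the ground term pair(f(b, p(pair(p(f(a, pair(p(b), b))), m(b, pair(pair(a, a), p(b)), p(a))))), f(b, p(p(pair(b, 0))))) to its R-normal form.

pair(b, b)

1. pair(f(b, p(pair(p(f(a, pair(p(b), b))), m(b, pair(pair(a, a), p(b)), p(a))))), f(b, p(p(pair(b, 0)))))  →  pair(b, f(b, p(p(pair(b, 0)))))   [R4 at 1]
2. pair(b, f(b, p(p(pair(b, 0)))))  →  pair(b, b)   [R4 at 2]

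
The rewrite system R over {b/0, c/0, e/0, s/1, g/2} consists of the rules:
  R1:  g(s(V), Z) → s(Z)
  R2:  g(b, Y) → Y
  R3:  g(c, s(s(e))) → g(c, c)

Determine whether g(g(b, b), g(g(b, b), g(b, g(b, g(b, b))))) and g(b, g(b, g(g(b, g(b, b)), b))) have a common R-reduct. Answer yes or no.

yes — NF(t₁) = b, NF(t₂) = b

Reduce t₁ = g(g(b, b), g(g(b, b), g(b, g(b, g(b, b))))):
1. g(g(b, b), g(g(b, b), g(b, g(b, g(b, b)))))  →  g(b, g(g(b, b), g(b, g(b, g(b, b)))))   [R2 at 1]
2. g(b, g(g(b, b), g(b, g(b, g(b, b)))))  →  g(g(b, b), g(b, g(b, g(b, b))))   [R2 at ε]
3. g(g(b, b), g(b, g(b, g(b, b))))  →  g(b, g(b, g(b, g(b, b))))   [R2 at 1]
4. g(b, g(b, g(b, g(b, b))))  →  g(b, g(b, g(b, b)))   [R2 at ε]
5. g(b, g(b, g(b, b)))  →  g(b, g(b, b))   [R2 at ε]
6. g(b, g(b, b))  →  g(b, b)   [R2 at ε]
7. g(b, b)  →  b   [R2 at ε]

Reduce t₂ = g(b, g(b, g(g(b, g(b, b)), b))):
1. g(b, g(b, g(g(b, g(b, b)), b)))  →  g(b, g(g(b, g(b, b)), b))   [R2 at ε]
2. g(b, g(g(b, g(b, b)), b))  →  g(g(b, g(b, b)), b)   [R2 at ε]
3. g(g(b, g(b, b)), b)  →  g(g(b, b), b)   [R2 at 1]
4. g(g(b, b), b)  →  g(b, b)   [R2 at 1]
5. g(b, b)  →  b   [R2 at ε]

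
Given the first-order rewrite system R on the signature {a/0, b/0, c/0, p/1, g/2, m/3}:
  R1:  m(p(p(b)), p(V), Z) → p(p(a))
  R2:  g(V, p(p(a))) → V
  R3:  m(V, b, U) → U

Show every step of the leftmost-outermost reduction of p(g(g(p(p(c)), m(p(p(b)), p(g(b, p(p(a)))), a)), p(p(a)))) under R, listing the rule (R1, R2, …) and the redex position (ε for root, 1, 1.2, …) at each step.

1. p(g(g(p(p(c)), m(p(p(b)), p(g(b, p(p(a)))), a)), p(p(a))))  →  p(g(p(p(c)), m(p(p(b)), p(g(b, p(p(a)))), a)))   [R2 at 1]
2. p(g(p(p(c)), m(p(p(b)), p(g(b, p(p(a)))), a)))  →  p(g(p(p(c)), p(p(a))))   [R1 at 1.2]
3. p(g(p(p(c)), p(p(a))))  →  p(p(p(c)))   [R2 at 1]

p(p(p(c)))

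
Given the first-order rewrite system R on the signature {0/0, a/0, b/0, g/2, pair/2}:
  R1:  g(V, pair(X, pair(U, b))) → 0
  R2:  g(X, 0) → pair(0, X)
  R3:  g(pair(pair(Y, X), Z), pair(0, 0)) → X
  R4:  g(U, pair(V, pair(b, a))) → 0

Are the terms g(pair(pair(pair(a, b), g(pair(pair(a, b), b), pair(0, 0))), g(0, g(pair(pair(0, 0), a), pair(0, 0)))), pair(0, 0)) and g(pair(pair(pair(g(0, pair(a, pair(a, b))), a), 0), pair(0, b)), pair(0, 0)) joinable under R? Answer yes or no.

no — NF(t₁) = b, NF(t₂) = 0

Reduce t₁ = g(pair(pair(pair(a, b), g(pair(pair(a, b), b), pair(0, 0))), g(0, g(pair(pair(0, 0), a), pair(0, 0)))), pair(0, 0)):
1. g(pair(pair(pair(a, b), g(pair(pair(a, b), b), pair(0, 0))), g(0, g(pair(pair(0, 0), a), pair(0, 0)))), pair(0, 0))  →  g(pair(pair(a, b), b), pair(0, 0))   [R3 at ε]
2. g(pair(pair(a, b), b), pair(0, 0))  →  b   [R3 at ε]

Reduce t₂ = g(pair(pair(pair(g(0, pair(a, pair(a, b))), a), 0), pair(0, b)), pair(0, 0)):
1. g(pair(pair(pair(g(0, pair(a, pair(a, b))), a), 0), pair(0, b)), pair(0, 0))  →  0   [R3 at ε]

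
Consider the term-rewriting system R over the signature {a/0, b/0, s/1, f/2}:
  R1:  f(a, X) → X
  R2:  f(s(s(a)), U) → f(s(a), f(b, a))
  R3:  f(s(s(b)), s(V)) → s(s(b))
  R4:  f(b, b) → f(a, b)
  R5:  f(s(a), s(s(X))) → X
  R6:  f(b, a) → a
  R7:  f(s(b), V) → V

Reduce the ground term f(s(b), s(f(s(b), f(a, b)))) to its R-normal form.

1. f(s(b), s(f(s(b), f(a, b))))  →  s(f(s(b), f(a, b)))   [R7 at ε]
2. s(f(s(b), f(a, b)))  →  s(f(a, b))   [R7 at 1]
3. s(f(a, b))  →  s(b)   [R1 at 1]

s(b)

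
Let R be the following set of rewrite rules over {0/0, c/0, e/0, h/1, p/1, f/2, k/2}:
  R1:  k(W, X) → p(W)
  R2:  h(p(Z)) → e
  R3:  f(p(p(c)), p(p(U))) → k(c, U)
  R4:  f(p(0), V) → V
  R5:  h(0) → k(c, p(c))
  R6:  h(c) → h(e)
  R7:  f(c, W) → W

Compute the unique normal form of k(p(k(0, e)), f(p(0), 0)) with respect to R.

1. k(p(k(0, e)), f(p(0), 0))  →  p(p(k(0, e)))   [R1 at ε]
2. p(p(k(0, e)))  →  p(p(p(0)))   [R1 at 1.1]

p(p(p(0)))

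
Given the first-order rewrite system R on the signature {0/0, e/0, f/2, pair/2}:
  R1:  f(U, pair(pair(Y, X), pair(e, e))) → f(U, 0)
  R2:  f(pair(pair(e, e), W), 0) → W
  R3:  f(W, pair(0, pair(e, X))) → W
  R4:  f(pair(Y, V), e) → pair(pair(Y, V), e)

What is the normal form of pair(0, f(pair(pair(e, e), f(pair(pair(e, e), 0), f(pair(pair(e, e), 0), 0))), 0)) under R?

1. pair(0, f(pair(pair(e, e), f(pair(pair(e, e), 0), f(pair(pair(e, e), 0), 0))), 0))  →  pair(0, f(pair(pair(e, e), 0), f(pair(pair(e, e), 0), 0)))   [R2 at 2]
2. pair(0, f(pair(pair(e, e), 0), f(pair(pair(e, e), 0), 0)))  →  pair(0, f(pair(pair(e, e), 0), 0))   [R2 at 2.2]
3. pair(0, f(pair(pair(e, e), 0), 0))  →  pair(0, 0)   [R2 at 2]

pair(0, 0)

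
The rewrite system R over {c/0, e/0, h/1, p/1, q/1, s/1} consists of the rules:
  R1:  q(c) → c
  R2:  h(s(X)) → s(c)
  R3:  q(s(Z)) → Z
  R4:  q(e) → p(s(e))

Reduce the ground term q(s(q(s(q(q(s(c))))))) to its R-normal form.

c

1. q(s(q(s(q(q(s(c)))))))  →  q(s(q(q(s(c)))))   [R3 at ε]
2. q(s(q(q(s(c)))))  →  q(q(s(c)))   [R3 at ε]
3. q(q(s(c)))  →  q(c)   [R3 at 1]
4. q(c)  →  c   [R1 at ε]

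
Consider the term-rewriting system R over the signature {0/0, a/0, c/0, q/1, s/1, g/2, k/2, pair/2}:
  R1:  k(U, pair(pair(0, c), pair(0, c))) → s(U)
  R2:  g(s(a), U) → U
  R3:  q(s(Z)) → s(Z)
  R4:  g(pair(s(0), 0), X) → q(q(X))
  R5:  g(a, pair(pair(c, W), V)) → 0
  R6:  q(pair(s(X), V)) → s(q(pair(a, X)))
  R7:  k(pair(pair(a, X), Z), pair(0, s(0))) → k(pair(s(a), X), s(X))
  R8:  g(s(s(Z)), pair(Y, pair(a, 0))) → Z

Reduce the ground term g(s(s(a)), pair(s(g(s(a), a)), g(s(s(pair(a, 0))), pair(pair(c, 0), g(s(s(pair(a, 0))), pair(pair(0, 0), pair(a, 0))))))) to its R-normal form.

a

1. g(s(s(a)), pair(s(g(s(a), a)), g(s(s(pair(a, 0))), pair(pair(c, 0), g(s(s(pair(a, 0))), pair(pair(0, 0), pair(a, 0)))))))  →  g(s(s(a)), pair(s(a), g(s(s(pair(a, 0))), pair(pair(c, 0), g(s(s(pair(a, 0))), pair(pair(0, 0), pair(a, 0)))))))   [R2 at 2.1.1]
2. g(s(s(a)), pair(s(a), g(s(s(pair(a, 0))), pair(pair(c, 0), g(s(s(pair(a, 0))), pair(pair(0, 0), pair(a, 0)))))))  →  g(s(s(a)), pair(s(a), g(s(s(pair(a, 0))), pair(pair(c, 0), pair(a, 0)))))   [R8 at 2.2.2.2]
3. g(s(s(a)), pair(s(a), g(s(s(pair(a, 0))), pair(pair(c, 0), pair(a, 0)))))  →  g(s(s(a)), pair(s(a), pair(a, 0)))   [R8 at 2.2]
4. g(s(s(a)), pair(s(a), pair(a, 0)))  →  a   [R8 at ε]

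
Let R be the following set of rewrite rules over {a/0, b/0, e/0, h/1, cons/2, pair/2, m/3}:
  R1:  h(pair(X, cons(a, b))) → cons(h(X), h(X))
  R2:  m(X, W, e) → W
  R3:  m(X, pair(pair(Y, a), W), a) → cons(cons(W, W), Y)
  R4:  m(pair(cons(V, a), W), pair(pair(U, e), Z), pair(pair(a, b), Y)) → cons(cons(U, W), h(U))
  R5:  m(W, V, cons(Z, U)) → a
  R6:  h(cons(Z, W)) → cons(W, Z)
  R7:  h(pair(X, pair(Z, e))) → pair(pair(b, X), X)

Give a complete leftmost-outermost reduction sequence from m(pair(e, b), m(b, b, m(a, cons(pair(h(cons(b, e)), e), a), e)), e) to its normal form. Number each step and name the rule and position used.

1. m(pair(e, b), m(b, b, m(a, cons(pair(h(cons(b, e)), e), a), e)), e)  →  m(b, b, m(a, cons(pair(h(cons(b, e)), e), a), e))   [R2 at ε]
2. m(b, b, m(a, cons(pair(h(cons(b, e)), e), a), e))  →  m(b, b, cons(pair(h(cons(b, e)), e), a))   [R2 at 3]
3. m(b, b, cons(pair(h(cons(b, e)), e), a))  →  a   [R5 at ε]

a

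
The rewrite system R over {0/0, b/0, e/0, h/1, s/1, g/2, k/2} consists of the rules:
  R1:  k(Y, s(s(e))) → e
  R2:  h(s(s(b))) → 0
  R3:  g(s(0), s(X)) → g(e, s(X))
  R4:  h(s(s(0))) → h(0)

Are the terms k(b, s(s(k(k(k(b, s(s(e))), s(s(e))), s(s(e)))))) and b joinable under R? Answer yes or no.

Reduce t₁ = k(b, s(s(k(k(k(b, s(s(e))), s(s(e))), s(s(e)))))):
1. k(b, s(s(k(k(k(b, s(s(e))), s(s(e))), s(s(e))))))  →  k(b, s(s(e)))   [R1 at 2.1.1]
2. k(b, s(s(e)))  →  e   [R1 at ε]

Reduce t₂ = b:

no — NF(t₁) = e, NF(t₂) = b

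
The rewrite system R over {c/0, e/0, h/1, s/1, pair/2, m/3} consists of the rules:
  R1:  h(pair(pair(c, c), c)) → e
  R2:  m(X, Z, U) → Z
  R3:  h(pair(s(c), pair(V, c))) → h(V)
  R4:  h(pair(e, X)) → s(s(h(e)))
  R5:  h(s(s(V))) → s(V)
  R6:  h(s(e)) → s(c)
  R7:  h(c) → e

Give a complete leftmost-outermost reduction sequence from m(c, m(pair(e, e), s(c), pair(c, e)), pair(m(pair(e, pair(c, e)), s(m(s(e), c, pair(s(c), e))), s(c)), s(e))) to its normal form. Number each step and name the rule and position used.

s(c)

1. m(c, m(pair(e, e), s(c), pair(c, e)), pair(m(pair(e, pair(c, e)), s(m(s(e), c, pair(s(c), e))), s(c)), s(e)))  →  m(pair(e, e), s(c), pair(c, e))   [R2 at ε]
2. m(pair(e, e), s(c), pair(c, e))  →  s(c)   [R2 at ε]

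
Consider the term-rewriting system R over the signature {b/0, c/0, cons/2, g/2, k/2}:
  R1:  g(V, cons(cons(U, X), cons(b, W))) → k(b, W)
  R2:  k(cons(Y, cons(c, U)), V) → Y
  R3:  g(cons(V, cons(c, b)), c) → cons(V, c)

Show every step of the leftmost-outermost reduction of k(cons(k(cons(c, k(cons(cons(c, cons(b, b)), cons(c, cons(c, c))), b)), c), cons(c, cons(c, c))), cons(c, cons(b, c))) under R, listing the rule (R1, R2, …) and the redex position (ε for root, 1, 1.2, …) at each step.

1. k(cons(k(cons(c, k(cons(cons(c, cons(b, b)), cons(c, cons(c, c))), b)), c), cons(c, cons(c, c))), cons(c, cons(b, c)))  →  k(cons(c, k(cons(cons(c, cons(b, b)), cons(c, cons(c, c))), b)), c)   [R2 at ε]
2. k(cons(c, k(cons(cons(c, cons(b, b)), cons(c, cons(c, c))), b)), c)  →  k(cons(c, cons(c, cons(b, b))), c)   [R2 at 1.2]
3. k(cons(c, cons(c, cons(b, b))), c)  →  c   [R2 at ε]

c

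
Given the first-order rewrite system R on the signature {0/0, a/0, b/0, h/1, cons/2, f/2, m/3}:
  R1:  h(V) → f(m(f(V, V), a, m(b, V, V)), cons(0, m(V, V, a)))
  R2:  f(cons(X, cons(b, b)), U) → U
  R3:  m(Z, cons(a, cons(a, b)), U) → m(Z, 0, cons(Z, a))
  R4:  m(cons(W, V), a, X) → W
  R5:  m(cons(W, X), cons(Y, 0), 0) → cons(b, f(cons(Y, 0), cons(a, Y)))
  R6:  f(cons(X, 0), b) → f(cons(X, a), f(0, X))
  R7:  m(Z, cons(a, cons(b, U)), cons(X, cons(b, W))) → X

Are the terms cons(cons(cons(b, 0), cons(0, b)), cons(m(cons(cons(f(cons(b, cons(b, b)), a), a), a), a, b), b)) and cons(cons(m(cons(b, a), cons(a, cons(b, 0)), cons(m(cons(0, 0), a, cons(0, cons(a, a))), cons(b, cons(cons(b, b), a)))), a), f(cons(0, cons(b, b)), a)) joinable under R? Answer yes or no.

no — NF(t₁) = cons(cons(cons(b, 0), cons(0, b)), cons(cons(a, a), b)), NF(t₂) = cons(cons(0, a), a)

Reduce t₁ = cons(cons(cons(b, 0), cons(0, b)), cons(m(cons(cons(f(cons(b, cons(b, b)), a), a), a), a, b), b)):
1. cons(cons(cons(b, 0), cons(0, b)), cons(m(cons(cons(f(cons(b, cons(b, b)), a), a), a), a, b), b))  →  cons(cons(cons(b, 0), cons(0, b)), cons(cons(f(cons(b, cons(b, b)), a), a), b))   [R4 at 2.1]
2. cons(cons(cons(b, 0), cons(0, b)), cons(cons(f(cons(b, cons(b, b)), a), a), b))  →  cons(cons(cons(b, 0), cons(0, b)), cons(cons(a, a), b))   [R2 at 2.1.1]

Reduce t₂ = cons(cons(m(cons(b, a), cons(a, cons(b, 0)), cons(m(cons(0, 0), a, cons(0, cons(a, a))), cons(b, cons(cons(b, b), a)))), a), f(cons(0, cons(b, b)), a)):
1. cons(cons(m(cons(b, a), cons(a, cons(b, 0)), cons(m(cons(0, 0), a, cons(0, cons(a, a))), cons(b, cons(cons(b, b), a)))), a), f(cons(0, cons(b, b)), a))  →  cons(cons(m(cons(0, 0), a, cons(0, cons(a, a))), a), f(cons(0, cons(b, b)), a))   [R7 at 1.1]
2. cons(cons(m(cons(0, 0), a, cons(0, cons(a, a))), a), f(cons(0, cons(b, b)), a))  →  cons(cons(0, a), f(cons(0, cons(b, b)), a))   [R4 at 1.1]
3. cons(cons(0, a), f(cons(0, cons(b, b)), a))  →  cons(cons(0, a), a)   [R2 at 2]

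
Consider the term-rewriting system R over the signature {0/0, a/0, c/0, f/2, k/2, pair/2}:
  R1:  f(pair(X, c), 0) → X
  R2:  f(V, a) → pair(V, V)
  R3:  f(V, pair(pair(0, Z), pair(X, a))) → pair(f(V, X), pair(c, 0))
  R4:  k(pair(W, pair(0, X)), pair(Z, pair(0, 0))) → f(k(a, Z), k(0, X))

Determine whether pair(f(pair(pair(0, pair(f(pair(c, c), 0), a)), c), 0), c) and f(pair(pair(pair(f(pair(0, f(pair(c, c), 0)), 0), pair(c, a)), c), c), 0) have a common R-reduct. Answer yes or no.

yes — NF(t₁) = pair(pair(0, pair(c, a)), c), NF(t₂) = pair(pair(0, pair(c, a)), c)

Reduce t₁ = pair(f(pair(pair(0, pair(f(pair(c, c), 0), a)), c), 0), c):
1. pair(f(pair(pair(0, pair(f(pair(c, c), 0), a)), c), 0), c)  →  pair(pair(0, pair(f(pair(c, c), 0), a)), c)   [R1 at 1]
2. pair(pair(0, pair(f(pair(c, c), 0), a)), c)  →  pair(pair(0, pair(c, a)), c)   [R1 at 1.2.1]

Reduce t₂ = f(pair(pair(pair(f(pair(0, f(pair(c, c), 0)), 0), pair(c, a)), c), c), 0):
1. f(pair(pair(pair(f(pair(0, f(pair(c, c), 0)), 0), pair(c, a)), c), c), 0)  →  pair(pair(f(pair(0, f(pair(c, c), 0)), 0), pair(c, a)), c)   [R1 at ε]
2. pair(pair(f(pair(0, f(pair(c, c), 0)), 0), pair(c, a)), c)  →  pair(pair(f(pair(0, c), 0), pair(c, a)), c)   [R1 at 1.1.1.2]
3. pair(pair(f(pair(0, c), 0), pair(c, a)), c)  →  pair(pair(0, pair(c, a)), c)   [R1 at 1.1]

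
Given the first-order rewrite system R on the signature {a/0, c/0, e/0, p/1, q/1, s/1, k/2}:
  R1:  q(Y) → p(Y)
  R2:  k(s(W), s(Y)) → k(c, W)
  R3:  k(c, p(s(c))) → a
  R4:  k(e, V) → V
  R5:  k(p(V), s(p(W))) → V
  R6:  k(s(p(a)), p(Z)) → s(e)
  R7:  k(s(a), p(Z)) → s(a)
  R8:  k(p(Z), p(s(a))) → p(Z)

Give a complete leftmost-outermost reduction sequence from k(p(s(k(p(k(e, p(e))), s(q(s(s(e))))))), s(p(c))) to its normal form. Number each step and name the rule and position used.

1. k(p(s(k(p(k(e, p(e))), s(q(s(s(e))))))), s(p(c)))  →  s(k(p(k(e, p(e))), s(q(s(s(e))))))   [R5 at ε]
2. s(k(p(k(e, p(e))), s(q(s(s(e))))))  →  s(k(p(p(e)), s(q(s(s(e))))))   [R4 at 1.1.1]
3. s(k(p(p(e)), s(q(s(s(e))))))  →  s(k(p(p(e)), s(p(s(s(e))))))   [R1 at 1.2.1]
4. s(k(p(p(e)), s(p(s(s(e))))))  →  s(p(e))   [R5 at 1]

s(p(e))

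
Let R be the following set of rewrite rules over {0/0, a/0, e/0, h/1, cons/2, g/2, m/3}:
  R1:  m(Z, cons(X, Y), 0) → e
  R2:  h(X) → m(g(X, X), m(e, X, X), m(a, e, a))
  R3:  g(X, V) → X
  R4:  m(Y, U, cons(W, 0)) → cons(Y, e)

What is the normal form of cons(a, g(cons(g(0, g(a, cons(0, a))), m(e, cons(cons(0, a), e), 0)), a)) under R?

cons(a, cons(0, e))

1. cons(a, g(cons(g(0, g(a, cons(0, a))), m(e, cons(cons(0, a), e), 0)), a))  →  cons(a, cons(g(0, g(a, cons(0, a))), m(e, cons(cons(0, a), e), 0)))   [R3 at 2]
2. cons(a, cons(g(0, g(a, cons(0, a))), m(e, cons(cons(0, a), e), 0)))  →  cons(a, cons(0, m(e, cons(cons(0, a), e), 0)))   [R3 at 2.1]
3. cons(a, cons(0, m(e, cons(cons(0, a), e), 0)))  →  cons(a, cons(0, e))   [R1 at 2.2]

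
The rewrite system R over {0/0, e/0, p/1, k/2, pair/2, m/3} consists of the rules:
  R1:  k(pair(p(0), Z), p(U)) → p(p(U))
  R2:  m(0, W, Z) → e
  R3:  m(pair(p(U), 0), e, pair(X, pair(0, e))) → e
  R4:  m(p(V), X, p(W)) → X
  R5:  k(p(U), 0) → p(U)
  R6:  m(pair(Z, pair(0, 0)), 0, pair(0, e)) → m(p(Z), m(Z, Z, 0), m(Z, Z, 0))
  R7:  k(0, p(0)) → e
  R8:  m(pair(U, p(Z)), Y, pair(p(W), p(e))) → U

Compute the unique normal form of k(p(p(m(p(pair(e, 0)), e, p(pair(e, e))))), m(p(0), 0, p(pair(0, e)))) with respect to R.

p(p(e))

1. k(p(p(m(p(pair(e, 0)), e, p(pair(e, e))))), m(p(0), 0, p(pair(0, e))))  →  k(p(p(e)), m(p(0), 0, p(pair(0, e))))   [R4 at 1.1.1]
2. k(p(p(e)), m(p(0), 0, p(pair(0, e))))  →  k(p(p(e)), 0)   [R4 at 2]
3. k(p(p(e)), 0)  →  p(p(e))   [R5 at ε]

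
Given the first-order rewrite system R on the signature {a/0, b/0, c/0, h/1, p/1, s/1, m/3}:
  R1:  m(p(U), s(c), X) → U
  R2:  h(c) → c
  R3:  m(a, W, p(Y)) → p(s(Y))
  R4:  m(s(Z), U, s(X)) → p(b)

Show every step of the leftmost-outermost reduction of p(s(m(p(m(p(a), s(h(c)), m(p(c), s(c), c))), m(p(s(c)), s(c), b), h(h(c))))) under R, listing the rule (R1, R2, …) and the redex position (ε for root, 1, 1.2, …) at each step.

p(s(a))

1. p(s(m(p(m(p(a), s(h(c)), m(p(c), s(c), c))), m(p(s(c)), s(c), b), h(h(c)))))  →  p(s(m(p(m(p(a), s(c), m(p(c), s(c), c))), m(p(s(c)), s(c), b), h(h(c)))))   [R2 at 1.1.1.1.2.1]
2. p(s(m(p(m(p(a), s(c), m(p(c), s(c), c))), m(p(s(c)), s(c), b), h(h(c)))))  →  p(s(m(p(a), m(p(s(c)), s(c), b), h(h(c)))))   [R1 at 1.1.1.1]
3. p(s(m(p(a), m(p(s(c)), s(c), b), h(h(c)))))  →  p(s(m(p(a), s(c), h(h(c)))))   [R1 at 1.1.2]
4. p(s(m(p(a), s(c), h(h(c)))))  →  p(s(a))   [R1 at 1.1]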